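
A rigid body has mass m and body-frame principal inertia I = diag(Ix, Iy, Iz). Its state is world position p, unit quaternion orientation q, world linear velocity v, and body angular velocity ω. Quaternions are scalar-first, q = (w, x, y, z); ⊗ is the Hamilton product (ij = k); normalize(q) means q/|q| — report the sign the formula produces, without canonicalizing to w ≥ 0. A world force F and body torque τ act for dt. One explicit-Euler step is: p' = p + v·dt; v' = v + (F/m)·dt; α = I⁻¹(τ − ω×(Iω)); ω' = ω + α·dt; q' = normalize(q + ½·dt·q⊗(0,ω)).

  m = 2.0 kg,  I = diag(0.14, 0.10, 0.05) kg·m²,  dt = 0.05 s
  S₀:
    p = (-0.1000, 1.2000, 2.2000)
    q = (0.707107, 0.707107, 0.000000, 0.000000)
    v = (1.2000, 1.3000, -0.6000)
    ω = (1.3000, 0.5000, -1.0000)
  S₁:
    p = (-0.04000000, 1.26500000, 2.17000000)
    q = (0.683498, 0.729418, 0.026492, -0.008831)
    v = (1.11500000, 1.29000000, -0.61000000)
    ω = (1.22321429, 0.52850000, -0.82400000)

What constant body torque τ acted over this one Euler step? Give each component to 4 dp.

Δω = ω₁−ω₀ = (-0.07678571, 0.02850000, 0.17600000)
precession coupling = (0.0250, -0.1170, -0.0260)
I·α + gyro = (-0.1900, -0.0600, 0.1500)

τ = (-0.1900, -0.0600, 0.1500)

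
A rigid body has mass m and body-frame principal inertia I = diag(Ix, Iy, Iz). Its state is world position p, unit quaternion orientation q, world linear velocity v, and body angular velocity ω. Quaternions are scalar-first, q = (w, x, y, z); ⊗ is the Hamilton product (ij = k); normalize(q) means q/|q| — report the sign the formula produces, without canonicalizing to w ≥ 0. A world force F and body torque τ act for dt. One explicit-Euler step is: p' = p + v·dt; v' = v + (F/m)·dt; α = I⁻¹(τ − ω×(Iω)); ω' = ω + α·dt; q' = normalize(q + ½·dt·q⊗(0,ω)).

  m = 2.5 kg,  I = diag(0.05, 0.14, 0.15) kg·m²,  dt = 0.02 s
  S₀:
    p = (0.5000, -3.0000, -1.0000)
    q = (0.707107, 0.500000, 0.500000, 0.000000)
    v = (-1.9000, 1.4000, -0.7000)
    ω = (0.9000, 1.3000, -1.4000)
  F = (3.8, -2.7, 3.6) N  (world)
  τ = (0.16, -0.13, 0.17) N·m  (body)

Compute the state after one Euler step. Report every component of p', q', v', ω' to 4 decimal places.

p' = (0.4620, -2.9720, -1.0140)
q' = (0.6960, 0.4993, 0.5161, -0.0079)
v' = (-1.8696, 1.3784, -0.6712)
ω' = (0.9713, 1.2634, -1.3914)

p + v·dt = (0.4620, -2.9720, -1.0140)
v + (F/m)dt = (-1.8696, 1.3784, -0.6712)
ω×(Iω) gyroscopic = (-0.0182, 0.1260, 0.1053)
α = I⁻¹(τ − ω×Iω) = (3.5640, -1.8286, 0.4313)
ω + α·dt = (0.9713, 1.2634, -1.3914)
2q̇ = q⊗(0,ω) = (-1.1000000, -0.0636037, 1.6192391, -0.7899498)
q' = normalize(q + ½dt·q⊗(0,ω)) = (0.6960, 0.4993, 0.5161, -0.0079)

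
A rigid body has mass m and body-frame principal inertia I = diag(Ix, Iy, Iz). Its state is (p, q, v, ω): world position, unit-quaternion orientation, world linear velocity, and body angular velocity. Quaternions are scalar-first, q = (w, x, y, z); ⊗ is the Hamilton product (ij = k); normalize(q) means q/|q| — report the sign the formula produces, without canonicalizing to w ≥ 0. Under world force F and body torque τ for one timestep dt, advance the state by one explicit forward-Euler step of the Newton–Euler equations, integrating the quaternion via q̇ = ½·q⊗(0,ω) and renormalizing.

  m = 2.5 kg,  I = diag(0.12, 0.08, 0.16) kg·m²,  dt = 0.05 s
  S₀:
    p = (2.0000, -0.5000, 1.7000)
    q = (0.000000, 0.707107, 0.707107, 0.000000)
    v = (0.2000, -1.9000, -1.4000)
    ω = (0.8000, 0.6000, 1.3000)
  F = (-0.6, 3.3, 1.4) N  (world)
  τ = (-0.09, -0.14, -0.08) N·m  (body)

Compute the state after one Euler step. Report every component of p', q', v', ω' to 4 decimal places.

a = F/m = (-0.2400, 1.3200, 0.5600)
p + v·dt = (2.0100, -0.5950, 1.6300)
new velocity v' = (0.1880, -1.8340, -1.3720)
(τ − ω×Iω)/I = (-1.2700, -1.2300, -0.3800)
ω' = ω + α·dt = (0.7365, 0.5385, 1.2810)
2q̇ = q⊗(0,ω) = (-0.9899498, 0.9192391, -0.9192391, -0.1414214)
q + ½dt·q⊗(0,ω), renormalized = (-0.0247, 0.7295, 0.6836, -0.0035)

p' = (2.0100, -0.5950, 1.6300)
q' = (-0.0247, 0.7295, 0.6836, -0.0035)
v' = (0.1880, -1.8340, -1.3720)
ω' = (0.7365, 0.5385, 1.2810)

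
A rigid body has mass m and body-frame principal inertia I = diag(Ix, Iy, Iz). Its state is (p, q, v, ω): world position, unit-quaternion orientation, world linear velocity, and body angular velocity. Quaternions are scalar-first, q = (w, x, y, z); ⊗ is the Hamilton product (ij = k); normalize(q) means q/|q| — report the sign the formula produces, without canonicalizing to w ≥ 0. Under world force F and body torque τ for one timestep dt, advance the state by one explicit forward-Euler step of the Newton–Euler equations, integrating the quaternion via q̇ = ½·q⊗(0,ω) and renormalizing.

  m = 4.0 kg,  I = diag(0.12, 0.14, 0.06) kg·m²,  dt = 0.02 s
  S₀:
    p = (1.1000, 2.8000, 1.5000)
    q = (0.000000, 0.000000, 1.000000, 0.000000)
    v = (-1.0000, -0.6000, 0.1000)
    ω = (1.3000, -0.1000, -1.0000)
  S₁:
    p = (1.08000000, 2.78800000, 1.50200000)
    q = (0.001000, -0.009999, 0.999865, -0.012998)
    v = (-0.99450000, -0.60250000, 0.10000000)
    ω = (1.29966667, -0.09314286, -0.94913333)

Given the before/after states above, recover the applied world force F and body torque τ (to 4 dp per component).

v₁ − v₀ = (0.00550000, -0.00250000, 0.00000000)
m·(v₁−v₀)/dt = (1.1000, -0.5000, 0.0000)
Δω = ω₁−ω₀ = (-0.00033333, 0.00685714, 0.05086667)
gyro term ω₀×Iω₀ = (-0.0080, -0.0780, -0.0026)
I·α + gyro = (-0.0100, -0.0300, 0.1500)

F = (1.1000, -0.5000, 0.0000)
τ = (-0.0100, -0.0300, 0.1500)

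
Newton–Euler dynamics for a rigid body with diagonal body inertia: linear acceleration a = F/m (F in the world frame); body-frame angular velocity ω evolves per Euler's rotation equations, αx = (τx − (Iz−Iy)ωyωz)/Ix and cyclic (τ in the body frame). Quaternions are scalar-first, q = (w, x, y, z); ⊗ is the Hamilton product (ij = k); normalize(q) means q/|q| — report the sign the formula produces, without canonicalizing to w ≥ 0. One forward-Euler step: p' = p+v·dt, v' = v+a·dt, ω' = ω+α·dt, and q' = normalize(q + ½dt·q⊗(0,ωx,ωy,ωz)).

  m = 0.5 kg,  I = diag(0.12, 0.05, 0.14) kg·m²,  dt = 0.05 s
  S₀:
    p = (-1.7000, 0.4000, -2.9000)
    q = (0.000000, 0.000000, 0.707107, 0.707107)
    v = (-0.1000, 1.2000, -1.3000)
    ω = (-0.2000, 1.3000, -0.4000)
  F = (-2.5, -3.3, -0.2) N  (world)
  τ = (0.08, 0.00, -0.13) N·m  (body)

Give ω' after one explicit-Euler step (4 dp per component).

precession coupling ω×(Iω) = (-0.0468, -0.0016, 0.0182)
(τ − ω×Iω)/I = (1.0567, 0.0320, -1.0586)
ω + α·dt = (-0.1472, 1.3016, -0.4529)

ω' = (-0.1472, 1.3016, -0.4529)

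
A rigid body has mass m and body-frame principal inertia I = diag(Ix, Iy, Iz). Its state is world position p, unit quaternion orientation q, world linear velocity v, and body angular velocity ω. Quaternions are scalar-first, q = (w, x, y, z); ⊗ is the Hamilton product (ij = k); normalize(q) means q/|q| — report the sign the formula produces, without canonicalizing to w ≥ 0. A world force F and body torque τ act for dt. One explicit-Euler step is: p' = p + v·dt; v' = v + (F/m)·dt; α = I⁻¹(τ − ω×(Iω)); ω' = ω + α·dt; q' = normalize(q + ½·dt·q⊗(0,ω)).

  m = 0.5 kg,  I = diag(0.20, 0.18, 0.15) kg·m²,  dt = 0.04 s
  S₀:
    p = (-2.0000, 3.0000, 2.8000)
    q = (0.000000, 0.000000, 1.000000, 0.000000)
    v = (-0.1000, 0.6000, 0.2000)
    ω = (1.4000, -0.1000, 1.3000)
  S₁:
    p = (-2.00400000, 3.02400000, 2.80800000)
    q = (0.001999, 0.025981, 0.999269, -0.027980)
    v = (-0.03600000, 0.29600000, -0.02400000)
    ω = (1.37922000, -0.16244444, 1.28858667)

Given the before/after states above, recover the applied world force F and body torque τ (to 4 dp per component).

ω₁ − ω₀ = (-0.02078000, -0.06244444, -0.01141333)
ω₀×(Iω₀) = (0.0039, 0.0910, 0.0028)
I·α + gyro = (-0.1000, -0.1900, -0.0400)
velocity change Δv = (0.06400000, -0.30400000, -0.22400000)
applied force F = (0.8000, -3.8000, -2.8000)

F = (0.8000, -3.8000, -2.8000)
τ = (-0.1000, -0.1900, -0.0400)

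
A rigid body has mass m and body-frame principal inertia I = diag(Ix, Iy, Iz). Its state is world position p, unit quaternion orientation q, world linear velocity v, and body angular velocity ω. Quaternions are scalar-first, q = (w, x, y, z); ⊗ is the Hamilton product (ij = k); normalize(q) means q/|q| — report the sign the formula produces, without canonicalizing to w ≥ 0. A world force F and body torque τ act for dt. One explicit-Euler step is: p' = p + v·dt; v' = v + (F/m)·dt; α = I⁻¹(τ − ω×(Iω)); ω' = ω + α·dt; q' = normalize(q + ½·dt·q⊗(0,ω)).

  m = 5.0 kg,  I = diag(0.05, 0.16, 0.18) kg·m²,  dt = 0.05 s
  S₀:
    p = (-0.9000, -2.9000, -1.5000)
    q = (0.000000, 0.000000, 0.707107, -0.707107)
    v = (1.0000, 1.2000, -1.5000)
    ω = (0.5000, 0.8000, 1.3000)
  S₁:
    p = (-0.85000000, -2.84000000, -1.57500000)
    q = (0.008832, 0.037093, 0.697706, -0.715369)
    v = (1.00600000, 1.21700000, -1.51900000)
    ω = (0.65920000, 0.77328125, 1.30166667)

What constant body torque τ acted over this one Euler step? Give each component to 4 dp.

τ = (0.1800, -0.1700, 0.0500)

rate change Δω = (0.15920000, -0.02671875, 0.00166667)
gyro term ω₀×Iω₀ = (0.0208, -0.0845, 0.0440)
I·α + gyro = (0.1800, -0.1700, 0.0500)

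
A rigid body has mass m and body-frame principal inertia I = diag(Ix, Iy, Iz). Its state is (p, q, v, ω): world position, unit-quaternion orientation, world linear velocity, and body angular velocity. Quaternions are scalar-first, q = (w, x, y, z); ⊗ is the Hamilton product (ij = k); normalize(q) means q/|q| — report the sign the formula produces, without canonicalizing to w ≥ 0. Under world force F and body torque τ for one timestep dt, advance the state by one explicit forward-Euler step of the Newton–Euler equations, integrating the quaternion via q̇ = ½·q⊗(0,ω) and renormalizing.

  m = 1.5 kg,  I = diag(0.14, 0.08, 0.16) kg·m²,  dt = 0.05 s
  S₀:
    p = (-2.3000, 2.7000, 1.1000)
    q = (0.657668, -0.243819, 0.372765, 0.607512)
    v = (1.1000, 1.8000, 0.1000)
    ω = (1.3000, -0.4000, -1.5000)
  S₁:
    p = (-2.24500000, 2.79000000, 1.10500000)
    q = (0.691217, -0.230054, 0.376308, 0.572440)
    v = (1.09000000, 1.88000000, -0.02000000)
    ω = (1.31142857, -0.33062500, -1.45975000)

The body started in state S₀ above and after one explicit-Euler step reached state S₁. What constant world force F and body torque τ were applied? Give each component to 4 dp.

F = (-0.3000, 2.4000, -3.6000)
τ = (0.0800, 0.1500, 0.1600)

velocity change Δv = (-0.01000000, 0.08000000, -0.12000000)
m·(v₁−v₀)/dt = (-0.3000, 2.4000, -3.6000)
rate change Δω = (0.01142857, 0.06937500, 0.04025000)
I·α + gyro = (0.0800, 0.1500, 0.1600)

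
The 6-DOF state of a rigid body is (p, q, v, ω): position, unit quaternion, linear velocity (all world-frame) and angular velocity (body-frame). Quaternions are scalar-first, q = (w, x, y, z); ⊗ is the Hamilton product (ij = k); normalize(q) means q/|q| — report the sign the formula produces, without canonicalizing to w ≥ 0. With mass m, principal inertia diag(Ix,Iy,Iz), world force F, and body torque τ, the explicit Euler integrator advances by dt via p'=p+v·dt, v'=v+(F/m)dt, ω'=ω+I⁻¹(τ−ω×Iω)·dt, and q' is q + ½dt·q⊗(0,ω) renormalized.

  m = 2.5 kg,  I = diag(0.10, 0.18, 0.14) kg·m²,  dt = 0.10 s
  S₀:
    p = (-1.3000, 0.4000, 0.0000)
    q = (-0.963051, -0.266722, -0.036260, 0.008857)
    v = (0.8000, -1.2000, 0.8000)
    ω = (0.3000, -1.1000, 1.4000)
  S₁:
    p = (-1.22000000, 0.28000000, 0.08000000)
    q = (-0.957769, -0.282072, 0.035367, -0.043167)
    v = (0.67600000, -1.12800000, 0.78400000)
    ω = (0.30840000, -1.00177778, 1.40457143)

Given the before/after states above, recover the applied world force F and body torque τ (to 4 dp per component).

ω₁ − ω₀ = (0.00840000, 0.09822222, 0.00457143)
ω₀×(Iω₀) = (0.0616, -0.0168, -0.0264)
I·α + gyro = (0.0700, 0.1600, -0.0200)
v₁ − v₀ = (-0.12400000, 0.07200000, -0.01600000)
m·(v₁−v₀)/dt = (-3.1000, 1.8000, -0.4000)

F = (-3.1000, 1.8000, -0.4000)
τ = (0.0700, 0.1600, -0.0200)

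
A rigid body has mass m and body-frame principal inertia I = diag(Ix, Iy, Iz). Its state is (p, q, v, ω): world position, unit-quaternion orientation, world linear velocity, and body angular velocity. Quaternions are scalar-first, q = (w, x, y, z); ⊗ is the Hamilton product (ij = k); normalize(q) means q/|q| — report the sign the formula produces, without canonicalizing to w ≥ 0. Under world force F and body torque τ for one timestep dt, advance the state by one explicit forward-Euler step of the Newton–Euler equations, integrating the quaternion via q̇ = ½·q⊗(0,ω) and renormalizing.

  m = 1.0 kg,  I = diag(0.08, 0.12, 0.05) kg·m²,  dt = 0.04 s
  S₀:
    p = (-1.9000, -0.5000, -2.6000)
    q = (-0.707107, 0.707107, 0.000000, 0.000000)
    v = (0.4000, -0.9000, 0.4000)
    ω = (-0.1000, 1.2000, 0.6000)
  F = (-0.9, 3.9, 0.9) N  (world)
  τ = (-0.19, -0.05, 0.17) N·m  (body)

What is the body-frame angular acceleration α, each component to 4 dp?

α = (-1.7450, -0.4017, 3.4960)

gyro term ω×Iω = (-0.0504, -0.0018, -0.0048)
α = I⁻¹(τ − ω×Iω) = (-1.7450, -0.4017, 3.4960)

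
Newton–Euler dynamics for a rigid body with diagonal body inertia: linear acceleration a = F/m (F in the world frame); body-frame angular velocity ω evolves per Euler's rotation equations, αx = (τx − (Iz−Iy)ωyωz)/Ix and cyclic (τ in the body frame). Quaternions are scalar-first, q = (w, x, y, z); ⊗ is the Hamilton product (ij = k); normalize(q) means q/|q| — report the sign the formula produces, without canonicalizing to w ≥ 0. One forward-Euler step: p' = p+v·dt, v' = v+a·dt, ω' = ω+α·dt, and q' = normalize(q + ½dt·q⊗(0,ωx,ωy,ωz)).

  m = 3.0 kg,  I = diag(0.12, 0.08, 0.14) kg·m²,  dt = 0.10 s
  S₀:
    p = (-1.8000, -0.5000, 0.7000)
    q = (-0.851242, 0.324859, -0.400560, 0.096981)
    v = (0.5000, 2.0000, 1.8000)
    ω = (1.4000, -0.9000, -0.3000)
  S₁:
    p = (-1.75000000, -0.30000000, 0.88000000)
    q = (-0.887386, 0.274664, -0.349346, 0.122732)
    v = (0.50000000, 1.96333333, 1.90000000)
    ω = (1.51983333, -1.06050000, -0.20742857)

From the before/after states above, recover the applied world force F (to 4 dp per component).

F = (0.0000, -1.1000, 3.0000)

velocity change Δv = (0.00000000, -0.03666667, 0.10000000)
applied force F = (0.0000, -1.1000, 3.0000)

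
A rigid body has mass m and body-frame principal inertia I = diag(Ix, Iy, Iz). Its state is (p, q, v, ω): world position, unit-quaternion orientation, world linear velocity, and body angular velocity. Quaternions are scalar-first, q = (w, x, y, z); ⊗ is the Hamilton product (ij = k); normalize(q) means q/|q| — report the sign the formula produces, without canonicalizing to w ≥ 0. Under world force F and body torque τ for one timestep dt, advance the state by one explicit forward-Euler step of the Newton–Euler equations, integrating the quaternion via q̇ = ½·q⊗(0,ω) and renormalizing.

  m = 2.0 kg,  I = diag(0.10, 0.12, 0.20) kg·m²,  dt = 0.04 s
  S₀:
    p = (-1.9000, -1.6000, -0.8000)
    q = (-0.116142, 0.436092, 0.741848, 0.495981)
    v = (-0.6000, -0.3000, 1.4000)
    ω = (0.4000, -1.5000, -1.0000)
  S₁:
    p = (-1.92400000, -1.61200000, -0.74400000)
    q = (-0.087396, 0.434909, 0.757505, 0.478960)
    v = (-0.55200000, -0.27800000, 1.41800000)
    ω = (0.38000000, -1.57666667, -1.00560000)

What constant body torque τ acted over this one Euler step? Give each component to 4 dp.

τ = (0.0700, -0.1900, -0.0400)

ω₁ − ω₀ = (-0.02000000, -0.07666667, -0.00560000)
gyro term ω₀×Iω₀ = (0.1200, 0.0400, -0.0120)
applied torque τ = (0.0700, -0.1900, -0.0400)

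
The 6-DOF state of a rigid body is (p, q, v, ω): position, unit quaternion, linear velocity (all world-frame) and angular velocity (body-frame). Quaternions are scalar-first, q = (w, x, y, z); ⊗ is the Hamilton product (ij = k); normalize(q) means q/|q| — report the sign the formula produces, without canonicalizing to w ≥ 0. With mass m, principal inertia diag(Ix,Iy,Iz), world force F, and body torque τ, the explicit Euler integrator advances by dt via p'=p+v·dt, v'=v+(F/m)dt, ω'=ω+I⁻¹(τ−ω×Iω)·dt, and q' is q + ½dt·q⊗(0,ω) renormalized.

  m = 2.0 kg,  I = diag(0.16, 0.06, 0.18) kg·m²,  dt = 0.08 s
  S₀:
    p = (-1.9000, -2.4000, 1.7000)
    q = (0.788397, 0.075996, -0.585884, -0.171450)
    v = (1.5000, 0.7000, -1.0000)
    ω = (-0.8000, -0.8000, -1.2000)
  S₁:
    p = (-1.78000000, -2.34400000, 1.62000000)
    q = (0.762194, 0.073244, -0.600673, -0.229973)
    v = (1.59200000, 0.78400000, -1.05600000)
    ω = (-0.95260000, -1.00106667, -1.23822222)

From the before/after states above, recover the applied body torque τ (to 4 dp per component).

τ = (-0.1900, -0.1700, -0.1500)

ω₁ − ω₀ = (-0.15260000, -0.20106667, -0.03822222)
gyro term ω₀×Iω₀ = (0.1152, -0.0192, -0.0640)
applied torque τ = (-0.1900, -0.1700, -0.1500)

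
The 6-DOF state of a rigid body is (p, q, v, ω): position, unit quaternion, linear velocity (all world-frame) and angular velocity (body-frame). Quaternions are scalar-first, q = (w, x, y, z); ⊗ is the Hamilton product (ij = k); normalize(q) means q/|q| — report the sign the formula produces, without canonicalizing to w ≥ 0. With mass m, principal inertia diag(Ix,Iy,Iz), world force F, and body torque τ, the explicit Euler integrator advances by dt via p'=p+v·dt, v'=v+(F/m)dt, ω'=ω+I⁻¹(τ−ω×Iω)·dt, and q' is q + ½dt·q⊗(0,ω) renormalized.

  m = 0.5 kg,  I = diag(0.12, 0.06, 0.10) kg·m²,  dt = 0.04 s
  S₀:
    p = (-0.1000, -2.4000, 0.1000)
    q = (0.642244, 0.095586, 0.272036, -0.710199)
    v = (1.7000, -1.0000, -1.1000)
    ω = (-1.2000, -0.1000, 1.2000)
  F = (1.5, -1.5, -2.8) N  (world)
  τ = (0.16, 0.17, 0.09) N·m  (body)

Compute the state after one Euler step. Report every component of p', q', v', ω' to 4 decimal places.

gyro term ω×Iω = (-0.0048, -0.0288, -0.0072)
angular accel α = (1.3733, 3.3133, 0.9720)
ω + α·dt = (-1.1451, 0.0325, 1.2389)
q⊗(0,ω) = (0.9941456, -0.5152695, 0.6733112, 1.0875774)
q' = normalize(q + ½dt·q⊗(0,ω)) = (0.6617, 0.0852, 0.2853, -0.6880)
a = F/m = (3.0000, -3.0000, -5.6000)
new position p' = (-0.0320, -2.4400, 0.0560)
v + (F/m)dt = (1.8200, -1.1200, -1.3240)

p' = (-0.0320, -2.4400, 0.0560)
q' = (0.6617, 0.0852, 0.2853, -0.6880)
v' = (1.8200, -1.1200, -1.3240)
ω' = (-1.1451, 0.0325, 1.2389)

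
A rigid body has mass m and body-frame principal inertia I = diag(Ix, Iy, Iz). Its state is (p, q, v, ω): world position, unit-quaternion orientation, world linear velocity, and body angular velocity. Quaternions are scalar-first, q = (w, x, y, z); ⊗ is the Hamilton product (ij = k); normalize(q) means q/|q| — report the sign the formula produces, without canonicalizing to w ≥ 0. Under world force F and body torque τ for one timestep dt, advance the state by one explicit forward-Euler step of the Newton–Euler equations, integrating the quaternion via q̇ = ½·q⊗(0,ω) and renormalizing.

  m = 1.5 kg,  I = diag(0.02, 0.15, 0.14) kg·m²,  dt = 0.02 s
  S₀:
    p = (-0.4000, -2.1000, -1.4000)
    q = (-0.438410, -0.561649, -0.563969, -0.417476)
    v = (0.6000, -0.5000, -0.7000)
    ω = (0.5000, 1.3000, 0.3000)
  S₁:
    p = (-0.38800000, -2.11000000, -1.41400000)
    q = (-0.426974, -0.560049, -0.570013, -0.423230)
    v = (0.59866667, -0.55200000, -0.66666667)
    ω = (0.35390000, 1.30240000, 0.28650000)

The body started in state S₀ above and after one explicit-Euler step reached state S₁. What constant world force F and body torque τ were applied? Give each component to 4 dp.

F = (-0.1000, -3.9000, 2.5000)
τ = (-0.1500, 0.0000, -0.0100)

ω₁ − ω₀ = (-0.14610000, 0.00240000, -0.01350000)
precession coupling = (-0.0039, -0.0180, 0.0845)
applied torque τ = (-0.1500, 0.0000, -0.0100)
Δv = v₁−v₀ = (-0.00133333, -0.05200000, 0.03333333)
m·(v₁−v₀)/dt = (-0.1000, -3.9000, 2.5000)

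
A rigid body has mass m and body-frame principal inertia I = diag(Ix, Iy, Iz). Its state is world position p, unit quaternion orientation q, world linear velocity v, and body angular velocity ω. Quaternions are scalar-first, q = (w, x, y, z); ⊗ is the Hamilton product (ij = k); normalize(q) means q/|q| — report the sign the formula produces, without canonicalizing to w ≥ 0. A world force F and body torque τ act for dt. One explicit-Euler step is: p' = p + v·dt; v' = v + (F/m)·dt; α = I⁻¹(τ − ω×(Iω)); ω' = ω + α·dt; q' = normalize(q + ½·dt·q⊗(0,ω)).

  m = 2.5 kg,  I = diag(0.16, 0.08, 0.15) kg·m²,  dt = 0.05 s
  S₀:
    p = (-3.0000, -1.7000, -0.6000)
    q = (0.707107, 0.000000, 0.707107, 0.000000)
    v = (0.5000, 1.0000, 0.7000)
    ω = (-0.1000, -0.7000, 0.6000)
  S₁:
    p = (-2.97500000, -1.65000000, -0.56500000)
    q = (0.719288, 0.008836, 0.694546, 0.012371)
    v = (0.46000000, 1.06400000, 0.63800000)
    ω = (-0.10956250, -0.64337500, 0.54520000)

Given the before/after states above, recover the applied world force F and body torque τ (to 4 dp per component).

F = (-2.0000, 3.2000, -3.1000)
τ = (-0.0600, 0.0900, -0.1700)

Δv = v₁−v₀ = (-0.04000000, 0.06400000, -0.06200000)
F = m·Δv/dt = (-2.0000, 3.2000, -3.1000)
ω₁ − ω₀ = (-0.00956250, 0.05662500, -0.05480000)
precession coupling = (-0.0294, -0.0006, -0.0056)
τ = I·(Δω/dt) + ω₀×(Iω₀) = (-0.0600, 0.0900, -0.1700)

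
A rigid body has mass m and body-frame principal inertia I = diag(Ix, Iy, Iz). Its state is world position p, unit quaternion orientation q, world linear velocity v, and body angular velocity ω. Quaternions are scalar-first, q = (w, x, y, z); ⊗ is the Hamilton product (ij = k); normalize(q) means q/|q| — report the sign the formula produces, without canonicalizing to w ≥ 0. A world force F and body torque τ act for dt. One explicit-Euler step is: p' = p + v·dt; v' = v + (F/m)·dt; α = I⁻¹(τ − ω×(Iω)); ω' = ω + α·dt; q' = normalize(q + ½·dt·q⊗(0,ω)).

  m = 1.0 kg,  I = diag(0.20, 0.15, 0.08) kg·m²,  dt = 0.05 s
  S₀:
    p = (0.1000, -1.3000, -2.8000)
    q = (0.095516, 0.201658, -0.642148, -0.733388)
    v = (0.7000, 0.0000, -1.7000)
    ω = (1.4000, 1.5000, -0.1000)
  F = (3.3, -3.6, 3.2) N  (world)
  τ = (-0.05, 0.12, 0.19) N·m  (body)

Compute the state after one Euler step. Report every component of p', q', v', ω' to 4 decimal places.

p' = (0.1350, -1.3000, -2.8850)
q' = (0.1106, 0.2338, -0.6629, -0.7027)
v' = (0.8650, -0.1800, -1.5400)
ω' = (1.3849, 1.5456, 0.0844)

precession coupling ω×(Iω) = (0.0105, -0.0168, -0.1050)
α = I⁻¹(τ − ω×Iω) = (-0.3025, 0.9120, 3.6875)
ω' = ω + α·dt = (1.3849, 1.5456, 0.0844)
2q̇ = q⊗(0,ω) = (0.6075620, 1.2980192, -0.8633034, 1.1919426)
updated quaternion q' = (0.1106, 0.2338, -0.6629, -0.7027)
p + v·dt = (0.1350, -1.3000, -2.8850)
v + (F/m)dt = (0.8650, -0.1800, -1.5400)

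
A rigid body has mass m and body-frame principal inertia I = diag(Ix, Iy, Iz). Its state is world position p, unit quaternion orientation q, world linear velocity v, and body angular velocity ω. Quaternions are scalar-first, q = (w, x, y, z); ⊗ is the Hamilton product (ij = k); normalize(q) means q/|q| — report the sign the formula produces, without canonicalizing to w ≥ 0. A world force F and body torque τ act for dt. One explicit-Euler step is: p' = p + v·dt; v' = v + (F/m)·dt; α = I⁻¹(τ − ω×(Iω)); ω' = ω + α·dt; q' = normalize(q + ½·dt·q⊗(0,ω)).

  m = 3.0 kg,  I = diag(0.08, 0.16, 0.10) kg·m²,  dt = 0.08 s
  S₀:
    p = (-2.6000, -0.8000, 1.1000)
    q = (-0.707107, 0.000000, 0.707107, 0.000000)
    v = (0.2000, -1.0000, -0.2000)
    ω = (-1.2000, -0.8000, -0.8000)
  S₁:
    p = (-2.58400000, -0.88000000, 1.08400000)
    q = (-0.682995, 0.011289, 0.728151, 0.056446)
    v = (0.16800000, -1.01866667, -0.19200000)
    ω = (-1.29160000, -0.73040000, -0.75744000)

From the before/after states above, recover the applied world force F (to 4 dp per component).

v₁ − v₀ = (-0.03200000, -0.01866667, 0.00800000)
applied force F = (-1.2000, -0.7000, 0.3000)

F = (-1.2000, -0.7000, 0.3000)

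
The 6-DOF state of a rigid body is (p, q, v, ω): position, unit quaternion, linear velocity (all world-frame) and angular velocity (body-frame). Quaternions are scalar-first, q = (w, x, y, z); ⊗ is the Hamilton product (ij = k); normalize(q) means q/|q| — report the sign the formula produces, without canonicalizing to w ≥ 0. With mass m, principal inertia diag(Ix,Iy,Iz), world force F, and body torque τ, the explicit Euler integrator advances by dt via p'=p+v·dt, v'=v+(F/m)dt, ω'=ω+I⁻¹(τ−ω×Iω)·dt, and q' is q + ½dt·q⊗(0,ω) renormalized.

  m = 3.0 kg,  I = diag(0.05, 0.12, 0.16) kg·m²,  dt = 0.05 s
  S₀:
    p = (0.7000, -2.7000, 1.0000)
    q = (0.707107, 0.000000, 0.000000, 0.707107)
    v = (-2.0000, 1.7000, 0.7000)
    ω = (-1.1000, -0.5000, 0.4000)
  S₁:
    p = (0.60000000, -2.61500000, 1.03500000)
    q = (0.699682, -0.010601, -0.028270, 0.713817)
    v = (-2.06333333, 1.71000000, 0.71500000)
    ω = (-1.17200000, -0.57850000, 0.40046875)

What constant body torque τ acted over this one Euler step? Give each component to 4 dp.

τ = (-0.0800, -0.1400, 0.0400)

ω₁ − ω₀ = (-0.07200000, -0.07850000, 0.00046875)
τ = I·(Δω/dt) + ω₀×(Iω₀) = (-0.0800, -0.1400, 0.0400)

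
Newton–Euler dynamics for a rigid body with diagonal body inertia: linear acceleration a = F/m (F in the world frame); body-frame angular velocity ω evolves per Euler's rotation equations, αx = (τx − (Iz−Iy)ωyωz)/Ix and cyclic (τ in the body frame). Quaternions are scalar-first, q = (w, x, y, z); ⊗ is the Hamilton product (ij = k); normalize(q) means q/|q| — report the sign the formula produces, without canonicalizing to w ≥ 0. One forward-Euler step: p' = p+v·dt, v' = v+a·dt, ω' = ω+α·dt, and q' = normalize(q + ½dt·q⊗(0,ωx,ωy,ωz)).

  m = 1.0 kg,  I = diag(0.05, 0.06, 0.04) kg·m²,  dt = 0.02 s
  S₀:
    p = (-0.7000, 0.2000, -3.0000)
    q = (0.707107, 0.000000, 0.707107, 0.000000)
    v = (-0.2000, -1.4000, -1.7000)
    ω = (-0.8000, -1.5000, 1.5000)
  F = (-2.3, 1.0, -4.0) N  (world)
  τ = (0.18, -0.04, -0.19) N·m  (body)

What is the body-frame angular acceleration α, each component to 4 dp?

gyro term ω×Iω = (0.0450, -0.0120, 0.0120)
(τ − ω×Iω)/I = (2.7000, -0.4667, -5.0500)

α = (2.7000, -0.4667, -5.0500)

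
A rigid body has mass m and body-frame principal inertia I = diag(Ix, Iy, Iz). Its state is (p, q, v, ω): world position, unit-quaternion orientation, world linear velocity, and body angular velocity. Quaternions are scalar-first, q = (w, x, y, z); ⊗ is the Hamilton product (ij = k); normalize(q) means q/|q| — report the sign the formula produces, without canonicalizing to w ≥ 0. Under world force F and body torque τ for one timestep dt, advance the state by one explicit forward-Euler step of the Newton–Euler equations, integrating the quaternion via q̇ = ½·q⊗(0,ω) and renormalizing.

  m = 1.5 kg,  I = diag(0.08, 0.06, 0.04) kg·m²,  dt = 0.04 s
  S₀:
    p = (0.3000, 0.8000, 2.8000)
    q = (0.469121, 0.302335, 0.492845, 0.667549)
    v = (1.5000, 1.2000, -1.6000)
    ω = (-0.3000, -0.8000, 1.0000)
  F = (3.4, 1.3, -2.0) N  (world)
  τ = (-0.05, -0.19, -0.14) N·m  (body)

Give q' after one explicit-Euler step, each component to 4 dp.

q' = (0.4653, 0.3199, 0.4751, 0.6748)

Hamilton product q⊗(0,ω) = (-0.1825725, 0.8861479, -0.8778965, 0.3751065)
updated quaternion q' = (0.4653, 0.3199, 0.4751, 0.6748)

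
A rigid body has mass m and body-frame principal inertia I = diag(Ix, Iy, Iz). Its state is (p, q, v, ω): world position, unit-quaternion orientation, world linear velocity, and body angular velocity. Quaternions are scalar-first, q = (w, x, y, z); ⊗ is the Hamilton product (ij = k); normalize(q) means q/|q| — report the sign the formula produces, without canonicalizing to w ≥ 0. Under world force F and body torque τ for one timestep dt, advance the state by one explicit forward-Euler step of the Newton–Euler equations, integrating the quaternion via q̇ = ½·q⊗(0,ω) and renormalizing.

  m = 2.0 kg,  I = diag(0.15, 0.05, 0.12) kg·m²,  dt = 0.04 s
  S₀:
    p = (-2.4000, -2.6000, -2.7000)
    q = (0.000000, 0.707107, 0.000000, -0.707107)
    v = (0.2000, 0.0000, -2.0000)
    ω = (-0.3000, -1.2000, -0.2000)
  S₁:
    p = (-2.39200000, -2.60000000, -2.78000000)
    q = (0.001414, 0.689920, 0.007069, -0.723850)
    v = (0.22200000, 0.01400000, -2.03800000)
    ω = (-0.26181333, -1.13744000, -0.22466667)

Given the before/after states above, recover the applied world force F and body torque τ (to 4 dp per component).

rate change Δω = (0.03818667, 0.06256000, -0.02466667)
precession coupling = (0.0168, 0.0018, -0.0360)
τ = I·(Δω/dt) + ω₀×(Iω₀) = (0.1600, 0.0800, -0.1100)
velocity change Δv = (0.02200000, 0.01400000, -0.03800000)
m·(v₁−v₀)/dt = (1.1000, 0.7000, -1.9000)

F = (1.1000, 0.7000, -1.9000)
τ = (0.1600, 0.0800, -0.1100)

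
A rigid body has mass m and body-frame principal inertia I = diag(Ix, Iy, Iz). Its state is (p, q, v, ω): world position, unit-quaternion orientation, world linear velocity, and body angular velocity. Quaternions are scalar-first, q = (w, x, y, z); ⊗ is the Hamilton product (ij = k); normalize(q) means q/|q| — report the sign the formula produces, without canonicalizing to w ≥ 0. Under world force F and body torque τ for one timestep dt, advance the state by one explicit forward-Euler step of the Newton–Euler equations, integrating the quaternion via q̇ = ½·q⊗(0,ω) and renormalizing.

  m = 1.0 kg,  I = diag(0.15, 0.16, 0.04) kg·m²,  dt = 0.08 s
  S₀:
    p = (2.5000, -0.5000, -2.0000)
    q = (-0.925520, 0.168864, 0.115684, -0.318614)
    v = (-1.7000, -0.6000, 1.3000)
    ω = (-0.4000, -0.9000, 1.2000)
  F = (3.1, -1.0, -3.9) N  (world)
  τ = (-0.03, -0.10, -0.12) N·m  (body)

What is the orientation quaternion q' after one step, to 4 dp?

Hamilton product q⊗(0,ω) = (0.5539980, 0.2222762, 0.7577768, -1.2163280)
q + ½dt·q⊗(0,ω), renormalized = (-0.9016, 0.1774, 0.1457, -0.3666)

q' = (-0.9016, 0.1774, 0.1457, -0.3666)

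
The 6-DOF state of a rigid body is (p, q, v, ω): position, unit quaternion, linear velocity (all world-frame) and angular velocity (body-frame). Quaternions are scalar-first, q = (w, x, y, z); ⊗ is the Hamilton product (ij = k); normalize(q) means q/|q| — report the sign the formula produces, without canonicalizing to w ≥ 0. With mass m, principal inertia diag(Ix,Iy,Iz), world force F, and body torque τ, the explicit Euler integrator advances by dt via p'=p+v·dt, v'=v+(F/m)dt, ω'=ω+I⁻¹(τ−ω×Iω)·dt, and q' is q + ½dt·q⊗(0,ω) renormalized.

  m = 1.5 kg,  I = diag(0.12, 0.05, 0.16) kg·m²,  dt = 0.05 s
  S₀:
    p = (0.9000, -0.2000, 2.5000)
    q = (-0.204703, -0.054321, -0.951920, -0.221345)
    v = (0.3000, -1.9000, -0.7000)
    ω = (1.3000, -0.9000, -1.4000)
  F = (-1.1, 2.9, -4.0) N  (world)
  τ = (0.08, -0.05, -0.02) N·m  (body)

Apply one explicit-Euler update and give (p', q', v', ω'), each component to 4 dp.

new position p' = (0.9150, -0.2950, 2.4650)
v' = v + a·dt = (0.2633, -1.8033, -0.8333)
gyro term ω×Iω = (0.1386, 0.0728, 0.0819)
α = I⁻¹(τ − ω×Iω) = (-0.4883, -2.4560, -0.6369)
ω' = ω + α·dt = (1.2756, -1.0228, -1.4318)
Hamilton product q⊗(0,ω) = (-1.0959937, 0.8673636, -0.1795652, 1.5729691)
q + ½dt·q⊗(0,ω), renormalized = (-0.2318, -0.0326, -0.9551, -0.1818)

p' = (0.9150, -0.2950, 2.4650)
q' = (-0.2318, -0.0326, -0.9551, -0.1818)
v' = (0.2633, -1.8033, -0.8333)
ω' = (1.2756, -1.0228, -1.4318)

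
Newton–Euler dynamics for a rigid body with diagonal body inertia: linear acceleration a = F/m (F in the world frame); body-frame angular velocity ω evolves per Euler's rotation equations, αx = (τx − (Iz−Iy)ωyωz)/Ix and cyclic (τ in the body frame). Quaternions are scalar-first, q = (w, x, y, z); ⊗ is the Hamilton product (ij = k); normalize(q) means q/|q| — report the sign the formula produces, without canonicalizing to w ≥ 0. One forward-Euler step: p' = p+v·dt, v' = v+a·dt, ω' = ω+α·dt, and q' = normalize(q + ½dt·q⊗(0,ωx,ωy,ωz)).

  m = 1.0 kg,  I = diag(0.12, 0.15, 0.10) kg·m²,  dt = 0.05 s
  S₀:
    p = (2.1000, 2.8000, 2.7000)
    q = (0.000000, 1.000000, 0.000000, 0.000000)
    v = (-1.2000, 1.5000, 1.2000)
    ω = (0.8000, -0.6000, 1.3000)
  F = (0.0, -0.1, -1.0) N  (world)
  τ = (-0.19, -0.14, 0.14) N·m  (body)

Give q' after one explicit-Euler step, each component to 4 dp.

q' = (-0.0200, 0.9992, -0.0325, -0.0150)

Hamilton product q⊗(0,ω) = (-0.8000000, 0.0000000, -1.3000000, -0.6000000)
q + ½dt·q⊗(0,ω), renormalized = (-0.0200, 0.9992, -0.0325, -0.0150)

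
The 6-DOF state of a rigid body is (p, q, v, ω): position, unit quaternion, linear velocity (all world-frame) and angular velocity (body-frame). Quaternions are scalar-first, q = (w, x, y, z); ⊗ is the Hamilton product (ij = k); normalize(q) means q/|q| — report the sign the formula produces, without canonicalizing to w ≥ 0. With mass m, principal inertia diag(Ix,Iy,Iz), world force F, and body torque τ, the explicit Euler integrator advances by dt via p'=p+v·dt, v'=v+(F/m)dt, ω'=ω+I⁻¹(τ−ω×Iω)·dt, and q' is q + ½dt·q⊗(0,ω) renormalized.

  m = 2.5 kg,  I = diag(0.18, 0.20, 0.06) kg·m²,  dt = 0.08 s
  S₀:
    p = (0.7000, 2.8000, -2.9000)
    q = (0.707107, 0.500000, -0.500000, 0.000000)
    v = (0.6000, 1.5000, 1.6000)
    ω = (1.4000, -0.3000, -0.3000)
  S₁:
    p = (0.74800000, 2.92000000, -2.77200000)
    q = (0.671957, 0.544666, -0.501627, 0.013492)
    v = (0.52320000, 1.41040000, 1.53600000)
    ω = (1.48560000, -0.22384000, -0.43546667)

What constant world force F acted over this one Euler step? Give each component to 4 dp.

F = (-2.4000, -2.8000, -2.0000)

v₁ − v₀ = (-0.07680000, -0.08960000, -0.06400000)
F = m·Δv/dt = (-2.4000, -2.8000, -2.0000)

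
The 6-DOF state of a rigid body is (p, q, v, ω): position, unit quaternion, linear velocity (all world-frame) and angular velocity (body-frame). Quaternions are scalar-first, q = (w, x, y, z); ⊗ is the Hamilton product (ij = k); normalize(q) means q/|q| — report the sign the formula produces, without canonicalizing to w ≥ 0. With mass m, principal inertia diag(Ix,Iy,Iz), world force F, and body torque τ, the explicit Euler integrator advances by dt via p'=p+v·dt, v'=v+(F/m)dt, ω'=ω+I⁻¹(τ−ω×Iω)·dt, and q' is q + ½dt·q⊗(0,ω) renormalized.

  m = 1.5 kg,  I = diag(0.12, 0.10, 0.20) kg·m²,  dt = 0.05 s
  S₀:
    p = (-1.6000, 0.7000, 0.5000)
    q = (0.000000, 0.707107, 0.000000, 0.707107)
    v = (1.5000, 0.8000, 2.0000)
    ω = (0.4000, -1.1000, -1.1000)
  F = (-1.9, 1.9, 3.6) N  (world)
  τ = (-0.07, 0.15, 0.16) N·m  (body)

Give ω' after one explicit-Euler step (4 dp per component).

α = I⁻¹(τ − ω×Iω) = (-1.5917, 1.1480, 0.7560)
ω + α·dt = (0.3204, -1.0426, -1.0622)

ω' = (0.3204, -1.0426, -1.0622)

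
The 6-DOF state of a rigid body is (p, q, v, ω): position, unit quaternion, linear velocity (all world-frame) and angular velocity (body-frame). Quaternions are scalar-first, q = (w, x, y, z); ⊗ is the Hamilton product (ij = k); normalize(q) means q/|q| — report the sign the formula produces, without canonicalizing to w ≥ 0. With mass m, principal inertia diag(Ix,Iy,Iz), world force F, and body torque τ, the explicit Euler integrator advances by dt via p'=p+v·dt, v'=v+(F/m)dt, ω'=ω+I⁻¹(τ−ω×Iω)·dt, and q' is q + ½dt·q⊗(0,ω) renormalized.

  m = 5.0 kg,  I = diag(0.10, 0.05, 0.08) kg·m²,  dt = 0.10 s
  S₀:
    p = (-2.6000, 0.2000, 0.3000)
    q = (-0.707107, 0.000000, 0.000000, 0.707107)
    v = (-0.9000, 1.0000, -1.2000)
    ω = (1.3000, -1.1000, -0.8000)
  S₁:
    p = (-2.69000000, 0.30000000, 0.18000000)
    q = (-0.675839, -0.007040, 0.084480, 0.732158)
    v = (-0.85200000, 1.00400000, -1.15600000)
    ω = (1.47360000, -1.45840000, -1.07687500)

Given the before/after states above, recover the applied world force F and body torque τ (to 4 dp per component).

Δω = ω₁−ω₀ = (0.17360000, -0.35840000, -0.27687500)
applied torque τ = (0.2000, -0.2000, -0.1500)
velocity change Δv = (0.04800000, 0.00400000, 0.04400000)
F = m·Δv/dt = (2.4000, 0.2000, 2.2000)

F = (2.4000, 0.2000, 2.2000)
τ = (0.2000, -0.2000, -0.1500)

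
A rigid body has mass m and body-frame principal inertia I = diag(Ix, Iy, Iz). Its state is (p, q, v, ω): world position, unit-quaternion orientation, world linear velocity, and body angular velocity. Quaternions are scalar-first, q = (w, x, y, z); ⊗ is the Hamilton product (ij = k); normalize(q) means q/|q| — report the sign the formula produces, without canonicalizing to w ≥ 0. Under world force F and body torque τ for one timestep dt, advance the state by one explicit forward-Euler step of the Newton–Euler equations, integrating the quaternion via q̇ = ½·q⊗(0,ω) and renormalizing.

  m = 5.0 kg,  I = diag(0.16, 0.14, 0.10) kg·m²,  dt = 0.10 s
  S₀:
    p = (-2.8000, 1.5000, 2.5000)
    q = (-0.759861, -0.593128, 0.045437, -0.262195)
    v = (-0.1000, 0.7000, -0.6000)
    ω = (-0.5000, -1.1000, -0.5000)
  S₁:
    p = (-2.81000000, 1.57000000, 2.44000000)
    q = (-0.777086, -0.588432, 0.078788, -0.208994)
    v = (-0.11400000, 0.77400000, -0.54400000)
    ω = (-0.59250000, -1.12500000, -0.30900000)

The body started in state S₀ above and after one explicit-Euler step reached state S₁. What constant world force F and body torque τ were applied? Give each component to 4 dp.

Δω = ω₁−ω₀ = (-0.09250000, -0.02500000, 0.19100000)
I·α + gyro = (-0.1700, -0.0200, 0.1800)
Δv = v₁−v₀ = (-0.01400000, 0.07400000, 0.05600000)
F = m·Δv/dt = (-0.7000, 3.7000, 2.8000)

F = (-0.7000, 3.7000, 2.8000)
τ = (-0.1700, -0.0200, 0.1800)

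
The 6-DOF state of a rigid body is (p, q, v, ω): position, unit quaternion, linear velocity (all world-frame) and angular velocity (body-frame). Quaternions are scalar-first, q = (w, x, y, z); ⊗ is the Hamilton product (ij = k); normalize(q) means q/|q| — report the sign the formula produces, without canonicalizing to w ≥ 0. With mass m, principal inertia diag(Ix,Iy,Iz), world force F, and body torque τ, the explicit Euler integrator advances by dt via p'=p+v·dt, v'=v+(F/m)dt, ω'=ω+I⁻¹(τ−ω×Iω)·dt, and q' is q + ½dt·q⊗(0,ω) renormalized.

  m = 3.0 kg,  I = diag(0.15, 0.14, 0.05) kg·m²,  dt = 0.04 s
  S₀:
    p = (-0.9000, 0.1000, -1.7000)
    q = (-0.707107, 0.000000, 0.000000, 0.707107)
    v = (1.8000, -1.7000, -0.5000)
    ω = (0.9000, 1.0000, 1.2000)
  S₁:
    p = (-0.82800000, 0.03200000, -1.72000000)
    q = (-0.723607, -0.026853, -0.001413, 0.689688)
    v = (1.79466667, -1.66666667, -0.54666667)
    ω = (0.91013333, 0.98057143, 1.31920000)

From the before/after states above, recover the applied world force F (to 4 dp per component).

v₁ − v₀ = (-0.00533333, 0.03333333, -0.04666667)
applied force F = (-0.4000, 2.5000, -3.5000)

F = (-0.4000, 2.5000, -3.5000)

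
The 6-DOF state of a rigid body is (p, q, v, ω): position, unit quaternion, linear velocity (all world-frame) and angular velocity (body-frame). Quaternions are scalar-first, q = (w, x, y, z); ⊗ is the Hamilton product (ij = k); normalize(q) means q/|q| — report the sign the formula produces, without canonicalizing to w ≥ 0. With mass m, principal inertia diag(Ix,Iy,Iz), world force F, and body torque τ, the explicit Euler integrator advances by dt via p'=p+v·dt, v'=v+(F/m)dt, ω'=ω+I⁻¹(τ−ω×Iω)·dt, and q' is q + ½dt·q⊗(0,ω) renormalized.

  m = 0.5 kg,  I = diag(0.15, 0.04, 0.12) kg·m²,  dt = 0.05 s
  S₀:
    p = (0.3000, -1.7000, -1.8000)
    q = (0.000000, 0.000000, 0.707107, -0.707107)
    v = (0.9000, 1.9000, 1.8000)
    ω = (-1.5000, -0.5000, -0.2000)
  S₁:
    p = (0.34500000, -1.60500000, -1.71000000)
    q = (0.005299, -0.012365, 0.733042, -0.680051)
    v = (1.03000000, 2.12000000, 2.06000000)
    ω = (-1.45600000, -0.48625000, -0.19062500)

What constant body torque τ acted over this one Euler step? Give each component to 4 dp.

τ = (0.1400, 0.0200, -0.0600)

rate change Δω = (0.04400000, 0.01375000, 0.00937500)
I·α + gyro = (0.1400, 0.0200, -0.0600)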